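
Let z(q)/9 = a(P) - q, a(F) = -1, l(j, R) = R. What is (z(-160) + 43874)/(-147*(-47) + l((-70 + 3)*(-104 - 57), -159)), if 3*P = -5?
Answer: 9061/1350 ≈ 6.7119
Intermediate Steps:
P = -5/3 (P = (⅓)*(-5) = -5/3 ≈ -1.6667)
z(q) = -9 - 9*q (z(q) = 9*(-1 - q) = -9 - 9*q)
(z(-160) + 43874)/(-147*(-47) + l((-70 + 3)*(-104 - 57), -159)) = ((-9 - 9*(-160)) + 43874)/(-147*(-47) - 159) = ((-9 + 1440) + 43874)/(6909 - 159) = (1431 + 43874)/6750 = 45305*(1/6750) = 9061/1350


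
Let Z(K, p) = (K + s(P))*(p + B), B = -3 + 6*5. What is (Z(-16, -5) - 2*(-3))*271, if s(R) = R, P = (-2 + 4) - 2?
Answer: -93766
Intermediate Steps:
P = 0 (P = 2 - 2 = 0)
B = 27 (B = -3 + 30 = 27)
Z(K, p) = K*(27 + p) (Z(K, p) = (K + 0)*(p + 27) = K*(27 + p))
(Z(-16, -5) - 2*(-3))*271 = (-16*(27 - 5) - 2*(-3))*271 = (-16*22 + 6)*271 = (-352 + 6)*271 = -346*271 = -93766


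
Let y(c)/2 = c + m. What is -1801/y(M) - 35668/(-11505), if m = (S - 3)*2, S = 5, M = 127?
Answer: -11375489/3014310 ≈ -3.7738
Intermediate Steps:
m = 4 (m = (5 - 3)*2 = 2*2 = 4)
y(c) = 8 + 2*c (y(c) = 2*(c + 4) = 2*(4 + c) = 8 + 2*c)
-1801/y(M) - 35668/(-11505) = -1801/(8 + 2*127) - 35668/(-11505) = -1801/(8 + 254) - 35668*(-1/11505) = -1801/262 + 35668/11505 = -11375489/3014310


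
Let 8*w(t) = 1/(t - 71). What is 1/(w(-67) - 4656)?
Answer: -1104/5140225 ≈ -0.00021478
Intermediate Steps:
w(t) = 1/(8*(-71 + t)) (w(t) = 1/(8*(t - 71)) = 1/(8*(-71 + t)))
1/(w(-67) - 4656) = 1/(1/(8*(-71 - 67)) - 4656) = 1/((⅛)/(-138) - 4656) = 1/((⅛)*(-1/138) - 4656) = 1/(-1/1104 - 4656) = 1/(-5140225/1104) = -1104/5140225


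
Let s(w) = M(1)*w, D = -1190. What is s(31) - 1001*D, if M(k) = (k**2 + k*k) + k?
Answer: 1191283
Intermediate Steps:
M(k) = k + 2*k**2 (M(k) = (k**2 + k**2) + k = 2*k**2 + k = k + 2*k**2)
s(w) = 3*w (s(w) = (1*(1 + 2*1))*w = (1*(1 + 2))*w = (1*3)*w = 3*w)
s(31) - 1001*D = 3*31 - 1001*(-1190) = 93 + 1191190 = 1191283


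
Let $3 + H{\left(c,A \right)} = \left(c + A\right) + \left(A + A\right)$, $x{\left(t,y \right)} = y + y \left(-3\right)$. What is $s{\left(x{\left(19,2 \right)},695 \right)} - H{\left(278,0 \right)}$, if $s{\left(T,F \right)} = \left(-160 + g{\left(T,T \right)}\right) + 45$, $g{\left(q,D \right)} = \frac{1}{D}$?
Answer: $- \frac{1561}{4} \approx -390.25$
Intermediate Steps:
$x{\left(t,y \right)} = - 2 y$ ($x{\left(t,y \right)} = y - 3 y = - 2 y$)
$s{\left(T,F \right)} = -115 + \frac{1}{T}$ ($s{\left(T,F \right)} = \left(-160 + \frac{1}{T}\right) + 45 = -115 + \frac{1}{T}$)
$H{\left(c,A \right)} = -3 + c + 3 A$ ($H{\left(c,A \right)} = -3 + \left(\left(c + A\right) + \left(A + A\right)\right) = -3 + \left(\left(A + c\right) + 2 A\right) = -3 + \left(c + 3 A\right) = -3 + c + 3 A$)
$s{\left(x{\left(19,2 \right)},695 \right)} - H{\left(278,0 \right)} = \left(-115 + \frac{1}{\left(-2\right) 2}\right) - \left(-3 + 278 + 3 \cdot 0\right) = \left(-115 + \frac{1}{-4}\right) - \left(-3 + 278 + 0\right) = \left(-115 - \frac{1}{4}\right) - 275 = - \frac{461}{4} - 275 = - \frac{1561}{4}$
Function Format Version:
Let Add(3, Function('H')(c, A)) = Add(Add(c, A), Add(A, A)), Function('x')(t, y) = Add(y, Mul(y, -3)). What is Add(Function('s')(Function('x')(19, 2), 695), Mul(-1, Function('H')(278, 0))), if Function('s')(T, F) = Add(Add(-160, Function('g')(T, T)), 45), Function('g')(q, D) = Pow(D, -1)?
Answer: Rational(-1561, 4) ≈ -390.25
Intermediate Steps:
Function('x')(t, y) = Mul(-2, y) (Function('x')(t, y) = Add(y, Mul(-3, y)) = Mul(-2, y))
Function('s')(T, F) = Add(-115, Pow(T, -1)) (Function('s')(T, F) = Add(Add(-160, Pow(T, -1)), 45) = Add(-115, Pow(T, -1)))
Function('H')(c, A) = Add(-3, c, Mul(3, A)) (Function('H')(c, A) = Add(-3, Add(Add(c, A), Add(A, A))) = Add(-3, Add(Add(A, c), Mul(2, A))) = Add(-3, Add(c, Mul(3, A))) = Add(-3, c, Mul(3, A)))
Add(Function('s')(Function('x')(19, 2), 695), Mul(-1, Function('H')(278, 0))) = Add(Add(-115, Pow(Mul(-2, 2), -1)), Mul(-1, Add(-3, 278, Mul(3, 0)))) = Add(Add(-115, Pow(-4, -1)), Mul(-1, Add(-3, 278, 0))) = Add(Add(-115, Rational(-1, 4)), Mul(-1, 275)) = Add(Rational(-461, 4), -275) = Rational(-1561, 4)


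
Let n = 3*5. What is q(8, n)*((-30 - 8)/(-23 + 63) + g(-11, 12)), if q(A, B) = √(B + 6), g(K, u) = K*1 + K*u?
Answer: -2879*√21/20 ≈ -659.66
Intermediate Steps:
n = 15
g(K, u) = K + K*u
q(A, B) = √(6 + B)
q(8, n)*((-30 - 8)/(-23 + 63) + g(-11, 12)) = √(6 + 15)*((-30 - 8)/(-23 + 63) - 11*(1 + 12)) = √21*(-38/40 - 11*13) = √21*(-38*1/40 - 143) = √21*(-19/20 - 143) = √21*(-2879/20) = -2879*√21/20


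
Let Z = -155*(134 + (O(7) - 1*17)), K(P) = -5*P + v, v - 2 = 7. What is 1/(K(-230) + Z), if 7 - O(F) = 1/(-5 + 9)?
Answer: -4/72089 ≈ -5.5487e-5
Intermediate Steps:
v = 9 (v = 2 + 7 = 9)
O(F) = 27/4 (O(F) = 7 - 1/(-5 + 9) = 7 - 1/4 = 27/4)
K(P) = 9 - 5*P (K(P) = -5*P + 9 = 9 - 5*P)
Z = -76725/4 (Z = -155*(134 + (27/4 - 1*17)) = -155*(134 + (27/4 - 17)) = -155*(134 - 41/4) = -155*495/4 = -76725/4 ≈ -19181.)
1/(K(-230) + Z) = 1/((9 - 5*(-230)) - 76725/4) = 1/((9 + 1150) - 76725/4) = 1/(1159 - 76725/4) = 1/(-72089/4) = -4/72089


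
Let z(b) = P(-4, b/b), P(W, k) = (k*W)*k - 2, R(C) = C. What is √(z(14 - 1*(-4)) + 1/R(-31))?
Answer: I*√5797/31 ≈ 2.4561*I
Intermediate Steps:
P(W, k) = -2 + W*k² (P(W, k) = (W*k)*k - 2 = W*k² - 2 = -2 + W*k²)
z(b) = -6 (z(b) = -2 - 4*(b/b)² = -2 - 4*1² = -2 - 4*1 = -2 - 4 = -6)
√(z(14 - 1*(-4)) + 1/R(-31)) = √(-6 + 1/(-31)) = √(-6 - 1/31) = √(-187/31) = I*√5797/31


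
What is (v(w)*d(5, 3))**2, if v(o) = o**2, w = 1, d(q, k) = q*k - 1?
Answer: 196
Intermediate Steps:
d(q, k) = -1 + k*q (d(q, k) = k*q - 1 = -1 + k*q)
(v(w)*d(5, 3))**2 = (1**2*(-1 + 3*5))**2 = (1*(-1 + 15))**2 = (1*14)**2 = 14**2 = 196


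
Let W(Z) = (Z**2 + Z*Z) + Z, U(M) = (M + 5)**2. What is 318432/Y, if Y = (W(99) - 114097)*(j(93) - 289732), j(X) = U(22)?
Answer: 79608/6820181797 ≈ 1.1672e-5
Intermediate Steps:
U(M) = (5 + M)**2
j(X) = 729 (j(X) = (5 + 22)**2 = 27**2 = 729)
W(Z) = Z + 2*Z**2 (W(Z) = (Z**2 + Z**2) + Z = 2*Z**2 + Z = Z + 2*Z**2)
Y = 27280727188 (Y = (99*(1 + 2*99) - 114097)*(729 - 289732) = (99*(1 + 198) - 114097)*(-289003) = (99*199 - 114097)*(-289003) = (19701 - 114097)*(-289003) = -94396*(-289003) = 27280727188)
318432/Y = 318432/27280727188 = 318432*(1/27280727188) = 79608/6820181797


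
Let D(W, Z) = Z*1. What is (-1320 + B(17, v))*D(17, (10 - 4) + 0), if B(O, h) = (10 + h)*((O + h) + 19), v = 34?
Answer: 10560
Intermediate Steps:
D(W, Z) = Z
B(O, h) = (10 + h)*(19 + O + h)
(-1320 + B(17, v))*D(17, (10 - 4) + 0) = (-1320 + (190 + 34² + 10*17 + 29*34 + 17*34))*((10 - 4) + 0) = (-1320 + (190 + 1156 + 170 + 986 + 578))*(6 + 0) = (-1320 + 3080)*6 = 1760*6 = 10560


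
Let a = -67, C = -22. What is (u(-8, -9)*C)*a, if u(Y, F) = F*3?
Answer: -39798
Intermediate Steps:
u(Y, F) = 3*F
(u(-8, -9)*C)*a = ((3*(-9))*(-22))*(-67) = -27*(-22)*(-67) = 594*(-67) = -39798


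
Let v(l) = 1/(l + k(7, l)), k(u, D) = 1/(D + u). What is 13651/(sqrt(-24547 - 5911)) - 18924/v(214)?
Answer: -895010580/221 - 13651*I*sqrt(30458)/30458 ≈ -4.0498e+6 - 78.219*I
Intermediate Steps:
v(l) = 1/(l + 1/(7 + l)) (v(l) = 1/(l + 1/(l + 7)) = 1/(l + 1/(7 + l)))
13651/(sqrt(-24547 - 5911)) - 18924/v(214) = 13651/(sqrt(-24547 - 5911)) - 18924*(1 + 214*(7 + 214))/(7 + 214) = 13651/(sqrt(-30458)) - 18924/(221/(1 + 214*221)) = 13651/((I*sqrt(30458))) - 18924/(221/(1 + 47294)) = 13651*(-I*sqrt(30458)/30458) - 18924/(221/47295) = -13651*I*sqrt(30458)/30458 - 18924/((1/47295)*221) = -13651*I*sqrt(30458)/30458 - 18924/221/47295 = -13651*I*sqrt(30458)/30458 - 18924*47295/221 = -13651*I*sqrt(30458)/30458 - 895010580/221 = -895010580/221 - 13651*I*sqrt(30458)/30458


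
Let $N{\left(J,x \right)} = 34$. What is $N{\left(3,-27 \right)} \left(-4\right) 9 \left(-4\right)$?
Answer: $4896$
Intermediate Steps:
$N{\left(3,-27 \right)} \left(-4\right) 9 \left(-4\right) = 34 \left(-4\right) 9 \left(-4\right) = 34 \left(\left(-36\right) \left(-4\right)\right) = 34 \cdot 144 = 4896$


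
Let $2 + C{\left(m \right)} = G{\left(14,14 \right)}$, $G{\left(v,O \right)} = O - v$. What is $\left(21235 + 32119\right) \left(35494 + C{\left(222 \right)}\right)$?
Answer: $1893640168$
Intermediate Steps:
$C{\left(m \right)} = -2$ ($C{\left(m \right)} = -2 + \left(14 - 14\right) = -2 + 0 = -2$)
$\left(21235 + 32119\right) \left(35494 + C{\left(222 \right)}\right) = \left(21235 + 32119\right) \left(35494 - 2\right) = 53354 \cdot 35492 = 1893640168$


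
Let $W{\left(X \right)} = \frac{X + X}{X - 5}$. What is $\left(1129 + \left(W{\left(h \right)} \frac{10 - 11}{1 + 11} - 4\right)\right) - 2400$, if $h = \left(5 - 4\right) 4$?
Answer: $- \frac{3823}{3} \approx -1274.3$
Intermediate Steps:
$h = 4$ ($h = 1 \cdot 4 = 4$)
$W{\left(X \right)} = \frac{2 X}{-5 + X}$
$\left(1129 + \left(W{\left(h \right)} \frac{10 - 11}{1 + 11} - 4\right)\right) - 2400 = \left(1129 - \left(4 - 2 \cdot 4 \frac{1}{-5 + 4} \frac{10 - 11}{1 + 11}\right)\right) - 2400 = \left(1129 - \left(4 - 2 \cdot 4 \frac{1}{-1} \left(- \frac{1}{12}\right)\right)\right) - 2400 = \left(1129 - \left(4 - 2 \cdot 4 \left(-1\right) \left(\left(-1\right) \frac{1}{12}\right)\right)\right) - 2400 = \left(1129 - \frac{10}{3}\right) - 2400 = \frac{3377}{3} - 2400 = - \frac{3823}{3}$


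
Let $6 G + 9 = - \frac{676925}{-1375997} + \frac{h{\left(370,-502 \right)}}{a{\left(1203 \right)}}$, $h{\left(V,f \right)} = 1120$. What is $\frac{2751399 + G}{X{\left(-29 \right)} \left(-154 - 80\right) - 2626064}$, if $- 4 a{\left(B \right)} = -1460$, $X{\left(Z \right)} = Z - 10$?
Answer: $- \frac{276371833130423}{262865615114578} \approx -1.0514$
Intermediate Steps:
$X{\left(Z \right)} = -10 + Z$
$a{\left(B \right)} = 365$ ($a{\left(B \right)} = \left(- \frac{1}{4}\right) \left(-1460\right) = 365$)
$G = - \frac{91065196}{100447781}$ ($G = - \frac{3}{2} + \frac{- \frac{676925}{-1375997} + \frac{1120}{365}}{6} = - \frac{3}{2} + \frac{\left(-676925\right) \left(- \frac{1}{1375997}\right) + 1120 \cdot \frac{1}{365}}{6} = - \frac{3}{2} + \frac{\frac{676925}{1375997} + \frac{224}{73}}{6} = - \frac{3}{2} + \frac{1}{6} \cdot \frac{357638853}{100447781} = - \frac{3}{2} + \frac{119212951}{200895562} = - \frac{91065196}{100447781} \approx -0.90659$)
$\frac{2751399 + G}{X{\left(-29 \right)} \left(-154 - 80\right) - 2626064} = \frac{2751399 - \frac{91065196}{100447781}}{\left(-10 - 29\right) \left(-154 - 80\right) - 2626064} = \frac{276371833130423}{100447781 \left(\left(-39\right) \left(-234\right) - 2626064\right)} = \frac{276371833130423}{100447781 \left(9126 - 2626064\right)} = \frac{276371833130423}{100447781 \left(-2616938\right)} = \frac{276371833130423}{100447781} \left(- \frac{1}{2616938}\right) = - \frac{276371833130423}{262865615114578}$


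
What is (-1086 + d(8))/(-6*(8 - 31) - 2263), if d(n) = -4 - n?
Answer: 1098/2125 ≈ 0.51671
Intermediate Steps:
(-1086 + d(8))/(-6*(8 - 31) - 2263) = (-1086 + (-4 - 1*8))/(-6*(8 - 31) - 2263) = (-1086 + (-4 - 8))/(-6*(-23) - 2263) = (-1086 - 12)/(138 - 2263) = -1098/(-2125) = -1098*(-1/2125) = 1098/2125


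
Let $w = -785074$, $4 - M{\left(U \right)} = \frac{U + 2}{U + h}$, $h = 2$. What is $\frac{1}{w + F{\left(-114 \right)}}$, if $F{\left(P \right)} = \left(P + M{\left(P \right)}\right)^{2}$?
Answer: $- \frac{1}{772753} \approx -1.2941 \cdot 10^{-6}$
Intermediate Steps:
$M{\left(U \right)} = 3$ ($M{\left(U \right)} = 4 - \frac{U + 2}{U + 2} = 4 - \frac{2 + U}{2 + U} = 4 - 1 = 3$)
$F{\left(P \right)} = \left(3 + P\right)^{2}$ ($F{\left(P \right)} = \left(P + 3\right)^{2} = \left(3 + P\right)^{2}$)
$\frac{1}{w + F{\left(-114 \right)}} = \frac{1}{-785074 + \left(9 + \left(-114\right)^{2} + 6 \left(-114\right)\right)} = \frac{1}{-785074 + \left(9 + 12996 - 684\right)} = \frac{1}{-785074 + 12321} = \frac{1}{-772753} = - \frac{1}{772753}$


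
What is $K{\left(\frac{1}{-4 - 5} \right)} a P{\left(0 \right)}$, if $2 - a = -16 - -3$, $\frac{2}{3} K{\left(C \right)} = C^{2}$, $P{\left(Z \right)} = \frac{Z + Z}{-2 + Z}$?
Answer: $0$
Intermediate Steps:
$P{\left(Z \right)} = \frac{2 Z}{-2 + Z}$
$K{\left(C \right)} = \frac{3 C^{2}}{2}$
$a = 15$ ($a = 2 - \left(-16 - -3\right) = 2 - \left(-16 + 3\right) = 2 - -13 = 2 + 13 = 15$)
$K{\left(\frac{1}{-4 - 5} \right)} a P{\left(0 \right)} = \frac{3 \left(\frac{1}{-4 - 5}\right)^{2}}{2} \cdot 15 \cdot 2 \cdot 0 \frac{1}{-2 + 0} = \frac{3 \left(\frac{1}{-9}\right)^{2}}{2} \cdot 15 \cdot 2 \cdot 0 \frac{1}{-2} = \frac{3 \left(- \frac{1}{9}\right)^{2}}{2} \cdot 15 \cdot 2 \cdot 0 \left(- \frac{1}{2}\right) = \frac{3}{2} \cdot \frac{1}{81} \cdot 15 \cdot 0 = \frac{1}{54} \cdot 15 \cdot 0 = \frac{5}{18} \cdot 0 = 0$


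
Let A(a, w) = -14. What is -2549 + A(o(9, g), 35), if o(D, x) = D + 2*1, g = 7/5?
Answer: -2563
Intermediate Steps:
g = 7/5 (g = 7*(⅕) = 7/5 ≈ 1.4000)
o(D, x) = 2 + D (o(D, x) = D + 2 = 2 + D)
-2549 + A(o(9, g), 35) = -2549 - 14 = -2563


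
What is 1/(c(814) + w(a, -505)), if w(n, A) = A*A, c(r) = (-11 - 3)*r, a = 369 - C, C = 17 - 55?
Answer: 1/243629 ≈ 4.1046e-6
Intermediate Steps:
C = -38
a = 407 (a = 369 - 1*(-38) = 369 + 38 = 407)
c(r) = -14*r
w(n, A) = A²
1/(c(814) + w(a, -505)) = 1/(-14*814 + (-505)²) = 1/(-11396 + 255025) = 1/243629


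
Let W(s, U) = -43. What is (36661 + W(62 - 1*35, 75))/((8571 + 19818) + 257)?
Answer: 18309/14323 ≈ 1.2783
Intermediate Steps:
(36661 + W(62 - 1*35, 75))/((8571 + 19818) + 257) = (36661 - 43)/((8571 + 19818) + 257) = 36618/(28389 + 257) = 36618/28646 = 36618*(1/28646) = 18309/14323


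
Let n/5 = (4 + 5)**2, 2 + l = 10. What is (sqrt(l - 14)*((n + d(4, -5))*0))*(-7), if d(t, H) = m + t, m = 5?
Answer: 0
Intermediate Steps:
l = 8 (l = -2 + 10 = 8)
n = 405 (n = 5*(4 + 5)**2 = 5*9**2 = 5*81 = 405)
d(t, H) = 5 + t
(sqrt(l - 14)*((n + d(4, -5))*0))*(-7) = (sqrt(8 - 14)*((405 + (5 + 4))*0))*(-7) = (sqrt(-6)*((405 + 9)*0))*(-7) = ((I*sqrt(6))*(414*0))*(-7) = ((I*sqrt(6))*0)*(-7) = 0*(-7) = 0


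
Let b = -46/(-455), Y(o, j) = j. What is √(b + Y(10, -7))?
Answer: I*√1428245/455 ≈ 2.6266*I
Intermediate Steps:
b = 46/455 (b = -46*(-1/455) = 46/455 ≈ 0.10110)
√(b + Y(10, -7)) = √(46/455 - 7) = √(-3139/455) = I*√1428245/455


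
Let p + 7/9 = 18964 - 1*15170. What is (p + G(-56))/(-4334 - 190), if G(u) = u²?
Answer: -62363/40716 ≈ -1.5317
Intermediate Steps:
p = 34139/9 (p = -7/9 + (18964 - 1*15170) = -7/9 + (18964 - 15170) = -7/9 + 3794 = 34139/9 ≈ 3793.2)
(p + G(-56))/(-4334 - 190) = (34139/9 + (-56)²)/(-4334 - 190) = (34139/9 + 3136)/(-4524) = (62363/9)*(-1/4524) = -62363/40716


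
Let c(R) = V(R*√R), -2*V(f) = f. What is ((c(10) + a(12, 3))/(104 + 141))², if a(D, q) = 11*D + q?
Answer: (27 - √10)²/2401 ≈ 0.23667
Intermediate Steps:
V(f) = -f/2
a(D, q) = q + 11*D
c(R) = -R^(3/2)/2 (c(R) = -R*√R/2 = -R^(3/2)/2)
((c(10) + a(12, 3))/(104 + 141))² = ((-5*√10 + (3 + 11*12))/(104 + 141))² = ((-5*√10 + (3 + 132))/245)² = ((-5*√10 + 135)*(1/245))² = ((135 - 5*√10)*(1/245))² = (27/49 - √10/49)²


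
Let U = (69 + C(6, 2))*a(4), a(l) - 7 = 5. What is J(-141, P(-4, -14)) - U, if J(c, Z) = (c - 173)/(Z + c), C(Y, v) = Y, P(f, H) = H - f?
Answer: -135586/151 ≈ -897.92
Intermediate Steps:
a(l) = 12 (a(l) = 7 + 5 = 12)
J(c, Z) = (-173 + c)/(Z + c)
U = 900 (U = (69 + 6)*12 = 75*12 = 900)
J(-141, P(-4, -14)) - U = (-173 - 141)/((-14 - 1*(-4)) - 141) - 1*900 = -314/((-14 + 4) - 141) - 900 = -314/(-10 - 141) - 900 = -314/(-151) - 900 = -1/151*(-314) - 900 = 314/151 - 900 = -135586/151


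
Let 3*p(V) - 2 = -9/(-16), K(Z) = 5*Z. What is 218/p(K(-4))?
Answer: 10464/41 ≈ 255.22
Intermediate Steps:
p(V) = 41/48 (p(V) = 2/3 + (-9/(-16))/3 = 2/3 + (-9*(-1/16))/3 = 2/3 + (1/3)*(9/16) = 2/3 + 3/16 = 41/48)
218/p(K(-4)) = 218/(41/48) = 218*(48/41) = 10464/41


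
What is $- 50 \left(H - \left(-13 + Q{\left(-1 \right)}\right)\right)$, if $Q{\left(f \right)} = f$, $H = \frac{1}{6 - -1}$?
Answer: $- \frac{4950}{7} \approx -707.14$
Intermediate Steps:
$H = \frac{1}{7}$ ($H = \frac{1}{6 + 1} = \frac{1}{7} \approx 0.14286$)
$- 50 \left(H - \left(-13 + Q{\left(-1 \right)}\right)\right) = - 50 \left(\frac{1}{7} + \left(13 - -1\right)\right) = - 50 \left(\frac{1}{7} + \left(13 + 1\right)\right) = - 50 \left(\frac{1}{7} + 14\right) = \left(-50\right) \frac{99}{7} = - \frac{4950}{7}$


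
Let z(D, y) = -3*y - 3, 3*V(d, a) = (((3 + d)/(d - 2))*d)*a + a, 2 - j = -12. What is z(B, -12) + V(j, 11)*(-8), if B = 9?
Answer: -5203/9 ≈ -578.11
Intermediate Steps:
j = 14 (j = 2 - 1*(-12) = 2 + 12 = 14)
V(d, a) = a/3 + a*d*(3 + d)/(3*(-2 + d)) (V(d, a) = ((((3 + d)/(d - 2))*d)*a + a)/3 = ((((3 + d)/(-2 + d))*d)*a + a)/3 = ((d*(3 + d)/(-2 + d))*a + a)/3 = (a*d*(3 + d)/(-2 + d) + a)/3 = (a + a*d*(3 + d)/(-2 + d))/3 = a/3 + a*d*(3 + d)/(3*(-2 + d)))
z(D, y) = -3 - 3*y
z(B, -12) + V(j, 11)*(-8) = (-3 - 3*(-12)) + ((⅓)*11*(-2 + 14² + 4*14)/(-2 + 14))*(-8) = (-3 + 36) + ((⅓)*11*(-2 + 196 + 56)/12)*(-8) = 33 + ((⅓)*11*(1/12)*250)*(-8) = 33 + (1375/18)*(-8) = 33 - 5500/9 = -5203/9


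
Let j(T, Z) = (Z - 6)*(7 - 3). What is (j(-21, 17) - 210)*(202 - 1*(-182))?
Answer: -63744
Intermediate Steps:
j(T, Z) = -24 + 4*Z (j(T, Z) = (-6 + Z)*4 = -24 + 4*Z)
(j(-21, 17) - 210)*(202 - 1*(-182)) = ((-24 + 4*17) - 210)*(202 - 1*(-182)) = ((-24 + 68) - 210)*(202 + 182) = (44 - 210)*384 = -166*384 = -63744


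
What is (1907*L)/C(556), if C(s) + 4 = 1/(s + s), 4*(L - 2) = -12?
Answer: 2120584/4447 ≈ 476.86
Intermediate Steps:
L = -1 (L = 2 + (1/4)*(-12) = 2 - 3 = -1)
C(s) = -4 + 1/(2*s) (C(s) = -4 + 1/(s + s) = -4 + 1/(2*s))
(1907*L)/C(556) = (1907*(-1))/(-4 + (1/2)/556) = -1907/(-4 + (1/2)*(1/556)) = -1907/(-4 + 1/1112) = -1907/(-4447/1112) = -1907*(-1112/4447) = 2120584/4447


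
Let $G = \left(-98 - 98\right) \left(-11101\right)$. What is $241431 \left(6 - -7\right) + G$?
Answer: $5314399$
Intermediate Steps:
$G = 2175796$ ($G = \left(-98 - 98\right) \left(-11101\right) = \left(-196\right) \left(-11101\right) = 2175796$)
$241431 \left(6 - -7\right) + G = 241431 \left(6 - -7\right) + 2175796 = 241431 \left(6 + 7\right) + 2175796 = 241431 \cdot 13 + 2175796 = 3138603 + 2175796 = 5314399$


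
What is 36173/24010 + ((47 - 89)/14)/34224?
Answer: 206318787/136953040 ≈ 1.5065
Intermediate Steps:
36173/24010 + ((47 - 89)/14)/34224 = 36173*(1/24010) - 42*1/14*(1/34224) = 36173/24010 - 3*1/34224 = 36173/24010 - 1/11408 = 206318787/136953040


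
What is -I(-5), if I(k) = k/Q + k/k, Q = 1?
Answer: 4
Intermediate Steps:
I(k) = 1 + k (I(k) = k/1 + k/k = k*1 + 1 = k + 1 = 1 + k)
-I(-5) = -(1 - 5) = -1*(-4) = 4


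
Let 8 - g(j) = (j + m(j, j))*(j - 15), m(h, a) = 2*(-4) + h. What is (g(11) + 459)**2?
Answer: 273529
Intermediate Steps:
m(h, a) = -8 + h
g(j) = 8 - (-15 + j)*(-8 + 2*j) (g(j) = 8 - (j + (-8 + j))*(j - 15) = 8 - (-8 + 2*j)*(-15 + j) = 8 - (-15 + j)*(-8 + 2*j))
(g(11) + 459)**2 = ((-112 - 2*11**2 + 38*11) + 459)**2 = ((-112 - 2*121 + 418) + 459)**2 = ((-112 - 242 + 418) + 459)**2 = (64 + 459)**2 = 523**2 = 273529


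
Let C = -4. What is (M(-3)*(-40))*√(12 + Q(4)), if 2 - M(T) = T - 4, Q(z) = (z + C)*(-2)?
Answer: -720*√3 ≈ -1247.1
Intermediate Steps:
Q(z) = 8 - 2*z (Q(z) = (z - 4)*(-2) = (-4 + z)*(-2) = 8 - 2*z)
M(T) = 6 - T (M(T) = 2 - (T - 4) = 2 - (-4 + T) = 2 + (4 - T) = 6 - T)
(M(-3)*(-40))*√(12 + Q(4)) = ((6 - 1*(-3))*(-40))*√(12 + (8 - 2*4)) = ((6 + 3)*(-40))*√(12 + (8 - 8)) = (9*(-40))*√(12 + 0) = -720*√3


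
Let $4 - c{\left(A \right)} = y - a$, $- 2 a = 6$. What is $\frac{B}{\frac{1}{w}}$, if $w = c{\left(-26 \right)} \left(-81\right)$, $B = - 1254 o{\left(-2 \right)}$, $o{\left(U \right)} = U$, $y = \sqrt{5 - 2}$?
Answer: $-203148 + 203148 \sqrt{3} \approx 1.4871 \cdot 10^{5}$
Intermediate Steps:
$a = -3$ ($a = \left(- \frac{1}{2}\right) 6 = -3$)
$y = \sqrt{3} \approx 1.732$
$c{\left(A \right)} = 1 - \sqrt{3}$ ($c{\left(A \right)} = 4 - \left(\sqrt{3} - -3\right) = 4 - \left(\sqrt{3} + 3\right) = 4 - \left(3 + \sqrt{3}\right) = 1 - \sqrt{3}$)
$B = 2508$ ($B = \left(-1254\right) \left(-2\right) = 2508$)
$w = -81 + 81 \sqrt{3}$ ($w = \left(1 - \sqrt{3}\right) \left(-81\right) = -81 + 81 \sqrt{3} \approx 59.296$)
$\frac{B}{\frac{1}{w}} = \frac{2508}{\frac{1}{-81 + 81 \sqrt{3}}} = 2508 \left(-81 + 81 \sqrt{3}\right) = -203148 + 203148 \sqrt{3}$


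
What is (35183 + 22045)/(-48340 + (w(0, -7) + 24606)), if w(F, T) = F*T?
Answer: -28614/11867 ≈ -2.4112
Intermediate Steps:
(35183 + 22045)/(-48340 + (w(0, -7) + 24606)) = (35183 + 22045)/(-48340 + (0*(-7) + 24606)) = 57228/(-48340 + (0 + 24606)) = 57228/(-48340 + 24606) = 57228/(-23734) = 57228*(-1/23734) = -28614/11867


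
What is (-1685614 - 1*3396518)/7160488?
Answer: -1270533/1790122 ≈ -0.70975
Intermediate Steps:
(-1685614 - 1*3396518)/7160488 = (-1685614 - 3396518)*(1/7160488) = -5082132*1/7160488 = -1270533/1790122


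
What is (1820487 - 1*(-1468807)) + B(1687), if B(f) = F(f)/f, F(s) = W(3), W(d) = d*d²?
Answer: 5549039005/1687 ≈ 3.2893e+6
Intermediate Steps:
W(d) = d³
F(s) = 27 (F(s) = 3³ = 27)
B(f) = 27/f
(1820487 - 1*(-1468807)) + B(1687) = (1820487 - 1*(-1468807)) + 27/1687 = (1820487 + 1468807) + 27*(1/1687) = 3289294 + 27/1687 = 5549039005/1687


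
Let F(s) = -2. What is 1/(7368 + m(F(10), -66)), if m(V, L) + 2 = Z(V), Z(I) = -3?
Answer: 1/7363 ≈ 0.00013581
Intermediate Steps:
m(V, L) = -5 (m(V, L) = -2 - 3 = -5)
1/(7368 + m(F(10), -66)) = 1/(7368 - 5) = 1/7363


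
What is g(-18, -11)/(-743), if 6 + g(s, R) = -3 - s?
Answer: -9/743 ≈ -0.012113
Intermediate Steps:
g(s, R) = -9 - s (g(s, R) = -6 + (-3 - s) = -9 - s)
g(-18, -11)/(-743) = (-9 - 1*(-18))/(-743) = (-9 + 18)*(-1/743) = 9*(-1/743) = -9/743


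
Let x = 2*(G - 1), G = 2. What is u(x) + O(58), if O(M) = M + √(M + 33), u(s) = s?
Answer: 60 + √91 ≈ 69.539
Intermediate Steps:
x = 2 (x = 2*(2 - 1) = 2*1 = 2)
O(M) = M + √(33 + M)
u(x) + O(58) = 2 + (58 + √(33 + 58)) = 2 + (58 + √91) = 60 + √91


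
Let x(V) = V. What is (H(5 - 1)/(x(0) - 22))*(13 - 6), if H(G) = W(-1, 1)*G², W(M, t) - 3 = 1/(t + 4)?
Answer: -896/55 ≈ -16.291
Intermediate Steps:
W(M, t) = 3 + 1/(4 + t) (W(M, t) = 3 + 1/(t + 4) = 3 + 1/(4 + t))
H(G) = 16*G²/5 (H(G) = ((13 + 3*1)/(4 + 1))*G² = ((13 + 3)/5)*G² = ((⅕)*16)*G² = 16*G²/5)
(H(5 - 1)/(x(0) - 22))*(13 - 6) = ((16*(5 - 1)²/5)/(0 - 22))*(13 - 6) = (((16/5)*4²)/(-22))*7 = -8*16/55*7 = -1/22*256/5*7 = -128/55*7 = -896/55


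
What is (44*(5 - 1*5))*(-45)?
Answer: 0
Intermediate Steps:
(44*(5 - 1*5))*(-45) = (44*(5 - 5))*(-45) = (44*0)*(-45) = 0*(-45) = 0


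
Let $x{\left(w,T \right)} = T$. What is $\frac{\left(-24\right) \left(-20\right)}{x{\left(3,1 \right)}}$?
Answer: $480$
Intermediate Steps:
$\frac{\left(-24\right) \left(-20\right)}{x{\left(3,1 \right)}} = \frac{\left(-24\right) \left(-20\right)}{1} = 480 \cdot 1 = 480$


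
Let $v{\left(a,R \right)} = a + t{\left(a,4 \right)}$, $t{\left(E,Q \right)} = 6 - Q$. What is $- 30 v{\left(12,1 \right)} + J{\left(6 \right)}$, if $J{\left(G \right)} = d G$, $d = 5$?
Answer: $-390$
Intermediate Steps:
$J{\left(G \right)} = 5 G$
$v{\left(a,R \right)} = 2 + a$ ($v{\left(a,R \right)} = a + \left(6 - 4\right) = a + 2 = 2 + a$)
$- 30 v{\left(12,1 \right)} + J{\left(6 \right)} = - 30 \left(2 + 12\right) + 5 \cdot 6 = \left(-30\right) 14 + 30 = -420 + 30 = -390$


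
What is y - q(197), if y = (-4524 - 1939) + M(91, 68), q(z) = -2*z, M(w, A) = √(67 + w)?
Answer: -6069 + √158 ≈ -6056.4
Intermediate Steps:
y = -6463 + √158 (y = (-4524 - 1939) + √(67 + 91) = -6463 + √158 ≈ -6450.4)
y - q(197) = (-6463 + √158) - (-2)*197 = (-6463 + √158) - 1*(-394) = (-6463 + √158) + 394 = -6069 + √158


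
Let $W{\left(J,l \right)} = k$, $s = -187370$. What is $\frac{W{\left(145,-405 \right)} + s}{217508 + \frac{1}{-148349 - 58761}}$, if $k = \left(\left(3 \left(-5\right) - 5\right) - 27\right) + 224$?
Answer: $- \frac{38769542230}{45048081879} \approx -0.86063$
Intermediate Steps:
$k = 177$ ($k = \left(\left(-15 - 5\right) - 27\right) + 224 = \left(-20 - 27\right) + 224 = -47 + 224 = 177$)
$W{\left(J,l \right)} = 177$
$\frac{W{\left(145,-405 \right)} + s}{217508 + \frac{1}{-148349 - 58761}} = \frac{177 - 187370}{217508 + \frac{1}{-148349 - 58761}} = - \frac{187193}{217508 + \frac{1}{-207110}} = - \frac{187193}{217508 - \frac{1}{207110}} = - \frac{187193}{\frac{45048081879}{207110}} = \left(-187193\right) \frac{207110}{45048081879} = - \frac{38769542230}{45048081879}$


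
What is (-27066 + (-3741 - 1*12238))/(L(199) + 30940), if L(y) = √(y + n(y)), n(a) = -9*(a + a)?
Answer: -78341900/56310999 + 43045*I*√3383/957286983 ≈ -1.3912 + 0.0026154*I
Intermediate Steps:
n(a) = -18*a
L(y) = √17*√(-y) (L(y) = √(y - 18*y) = √(-17*y) = √17*√(-y))
(-27066 + (-3741 - 1*12238))/(L(199) + 30940) = (-27066 + (-3741 - 1*12238))/(√17*√(-1*199) + 30940) = (-27066 + (-3741 - 12238))/(√17*√(-199) + 30940) = (-27066 - 15979)/(√17*(I*√199) + 30940) = -43045/(I*√3383 + 30940) = -43045/(30940 + I*√3383)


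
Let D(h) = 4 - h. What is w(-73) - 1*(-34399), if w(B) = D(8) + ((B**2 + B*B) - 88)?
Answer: 44965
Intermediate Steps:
w(B) = -92 + 2*B**2 (w(B) = (4 - 1*8) + ((B**2 + B*B) - 88) = (4 - 8) + ((B**2 + B**2) - 88) = -4 + (2*B**2 - 88) = -4 + (-88 + 2*B**2) = -92 + 2*B**2)
w(-73) - 1*(-34399) = (-92 + 2*(-73)**2) - 1*(-34399) = (-92 + 2*5329) + 34399 = (-92 + 10658) + 34399 = 10566 + 34399 = 44965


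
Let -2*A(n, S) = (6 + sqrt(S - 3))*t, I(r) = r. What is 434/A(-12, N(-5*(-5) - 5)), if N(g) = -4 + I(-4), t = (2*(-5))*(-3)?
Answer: -868/235 + 434*I*sqrt(11)/705 ≈ -3.6936 + 2.0417*I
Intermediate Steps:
t = 30 (t = -10*(-3) = 30)
N(g) = -8 (N(g) = -4 - 4 = -8)
A(n, S) = -90 - 15*sqrt(-3 + S) (A(n, S) = -(6 + sqrt(S - 3))*30/2 = -(6 + sqrt(-3 + S))*30/2 = -(180 + 30*sqrt(-3 + S))/2 = -90 - 15*sqrt(-3 + S))
434/A(-12, N(-5*(-5) - 5)) = 434/(-90 - 15*sqrt(-3 - 8)) = 434/(-90 - 15*I*sqrt(11))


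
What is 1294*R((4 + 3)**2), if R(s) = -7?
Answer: -9058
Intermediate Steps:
1294*R((4 + 3)**2) = 1294*(-7) = -9058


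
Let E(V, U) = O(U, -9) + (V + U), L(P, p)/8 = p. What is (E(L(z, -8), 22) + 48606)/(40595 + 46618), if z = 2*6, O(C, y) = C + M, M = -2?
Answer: 48584/87213 ≈ 0.55707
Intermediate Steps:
O(C, y) = -2 + C (O(C, y) = C - 2 = -2 + C)
z = 12
L(P, p) = 8*p
E(V, U) = -2 + V + 2*U (E(V, U) = (-2 + U) + (V + U) = (-2 + U) + (U + V) = -2 + V + 2*U)
(E(L(z, -8), 22) + 48606)/(40595 + 46618) = ((-2 + 8*(-8) + 2*22) + 48606)/(40595 + 46618) = ((-2 - 64 + 44) + 48606)/87213 = (-22 + 48606)*(1/87213) = 48584*(1/87213) = 48584/87213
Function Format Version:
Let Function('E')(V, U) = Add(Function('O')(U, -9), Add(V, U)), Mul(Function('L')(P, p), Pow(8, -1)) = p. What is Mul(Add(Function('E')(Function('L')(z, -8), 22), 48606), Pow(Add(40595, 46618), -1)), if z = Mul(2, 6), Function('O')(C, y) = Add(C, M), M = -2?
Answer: Rational(48584, 87213) ≈ 0.55707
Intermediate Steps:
Function('O')(C, y) = Add(-2, C) (Function('O')(C, y) = Add(C, -2) = Add(-2, C))
z = 12
Function('L')(P, p) = Mul(8, p)
Function('E')(V, U) = Add(-2, V, Mul(2, U)) (Function('E')(V, U) = Add(Add(-2, U), Add(V, U)) = Add(Add(-2, U), Add(U, V)) = Add(-2, V, Mul(2, U)))
Mul(Add(Function('E')(Function('L')(z, -8), 22), 48606), Pow(Add(40595, 46618), -1)) = Mul(Add(Add(-2, Mul(8, -8), Mul(2, 22)), 48606), Pow(Add(40595, 46618), -1)) = Mul(Add(Add(-2, -64, 44), 48606), Pow(87213, -1)) = Mul(Add(-22, 48606), Rational(1, 87213)) = Mul(48584, Rational(1, 87213)) = Rational(48584, 87213)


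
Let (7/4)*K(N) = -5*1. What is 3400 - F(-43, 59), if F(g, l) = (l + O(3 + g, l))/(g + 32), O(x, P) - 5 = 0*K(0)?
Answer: 37464/11 ≈ 3405.8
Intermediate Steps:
K(N) = -20/7 (K(N) = 4*(-5*1)/7 = (4/7)*(-5) = -20/7)
O(x, P) = 5 (O(x, P) = 5 + 0*(-20/7) = 5 + 0 = 5)
F(g, l) = (5 + l)/(32 + g) (F(g, l) = (l + 5)/(g + 32) = (5 + l)/(32 + g))
3400 - F(-43, 59) = 3400 - (5 + 59)/(32 - 43) = 3400 - 64/(-11) = 3400 - (-1)*64/11 = 3400 - 1*(-64/11) = 3400 + 64/11 = 37464/11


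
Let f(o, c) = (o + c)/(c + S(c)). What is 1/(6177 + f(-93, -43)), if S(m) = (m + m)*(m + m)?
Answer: 7353/45419345 ≈ 0.00016189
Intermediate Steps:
S(m) = 4*m² (S(m) = (2*m)*(2*m) = 4*m²)
f(o, c) = (c + o)/(c + 4*c²) (f(o, c) = (o + c)/(c + 4*c²) = (c + o)/(c + 4*c²))
1/(6177 + f(-93, -43)) = 1/(6177 + (-43 - 93)/((-43)*(1 + 4*(-43)))) = 1/(6177 - 1/43*(-136)/(1 - 172)) = 1/(6177 - 1/43*(-136)/(-171)) = 1/(6177 - 1/43*(-1/171)*(-136)) = 1/(6177 - 136/7353) = 1/(45419345/7353) = 7353/45419345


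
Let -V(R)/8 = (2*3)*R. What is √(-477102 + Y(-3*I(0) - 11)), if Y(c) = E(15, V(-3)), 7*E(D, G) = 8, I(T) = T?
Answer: I*√23377942/7 ≈ 690.72*I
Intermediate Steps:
V(R) = -48*R (V(R) = -8*2*3*R = -48*R)
E(D, G) = 8/7 (E(D, G) = (⅐)*8 = 8/7)
Y(c) = 8/7
√(-477102 + Y(-3*I(0) - 11)) = √(-477102 + 8/7) = √(-3339706/7) = I*√23377942/7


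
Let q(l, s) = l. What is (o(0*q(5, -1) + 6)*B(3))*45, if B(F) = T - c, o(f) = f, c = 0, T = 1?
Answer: 270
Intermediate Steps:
B(F) = 1 (B(F) = 1 - 1*0 = 1 + 0 = 1)
(o(0*q(5, -1) + 6)*B(3))*45 = ((0*5 + 6)*1)*45 = ((0 + 6)*1)*45 = (6*1)*45 = 6*45 = 270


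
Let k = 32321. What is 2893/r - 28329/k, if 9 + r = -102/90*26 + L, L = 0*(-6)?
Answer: -1418915628/18649217 ≈ -76.084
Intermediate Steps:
L = 0
r = -577/15 (r = -9 + (-102/90*26 + 0) = -9 + (-102*1/90*26 + 0) = -9 + (-17/15*26 + 0) = -9 + (-442/15 + 0) = -9 - 442/15 = -577/15 ≈ -38.467)
2893/r - 28329/k = 2893/(-577/15) - 28329/32321 = 2893*(-15/577) - 28329*1/32321 = -43395/577 - 28329/32321 = -1418915628/18649217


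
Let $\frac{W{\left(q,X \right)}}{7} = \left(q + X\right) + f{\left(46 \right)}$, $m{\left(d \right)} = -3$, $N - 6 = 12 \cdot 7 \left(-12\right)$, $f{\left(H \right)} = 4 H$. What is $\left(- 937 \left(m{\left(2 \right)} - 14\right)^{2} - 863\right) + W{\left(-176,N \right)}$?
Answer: $-278614$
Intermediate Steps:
$N = -1002$ ($N = 6 + 12 \cdot 7 \left(-12\right) = 6 + 84 \left(-12\right) = 6 - 1008 = -1002$)
$W{\left(q,X \right)} = 1288 + 7 X + 7 q$ ($W{\left(q,X \right)} = 7 \left(\left(q + X\right) + 4 \cdot 46\right) = 7 \left(\left(X + q\right) + 184\right) = 7 \left(184 + X + q\right) = 1288 + 7 X + 7 q$)
$\left(- 937 \left(m{\left(2 \right)} - 14\right)^{2} - 863\right) + W{\left(-176,N \right)} = \left(- 937 \left(-3 - 14\right)^{2} - 863\right) + \left(1288 + 7 \left(-1002\right) + 7 \left(-176\right)\right) = \left(- 937 \left(-17\right)^{2} - 863\right) - 6958 = \left(\left(-937\right) 289 - 863\right) - 6958 = \left(-270793 - 863\right) - 6958 = -271656 - 6958 = -278614$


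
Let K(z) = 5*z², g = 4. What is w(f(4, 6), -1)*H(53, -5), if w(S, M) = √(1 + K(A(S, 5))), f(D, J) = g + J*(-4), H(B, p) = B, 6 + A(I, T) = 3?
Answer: 53*√46 ≈ 359.46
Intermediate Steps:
A(I, T) = -3 (A(I, T) = -6 + 3 = -3)
f(D, J) = 4 - 4*J (f(D, J) = 4 + J*(-4) = 4 - 4*J)
w(S, M) = √46 (w(S, M) = √(1 + 5*(-3)²) = √(1 + 5*9) = √(1 + 45) = √46)
w(f(4, 6), -1)*H(53, -5) = √46*53 = 53*√46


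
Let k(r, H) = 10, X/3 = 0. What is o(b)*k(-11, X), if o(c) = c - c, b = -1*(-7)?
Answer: 0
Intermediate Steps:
X = 0 (X = 3*0 = 0)
b = 7
o(c) = 0
o(b)*k(-11, X) = 0*10 = 0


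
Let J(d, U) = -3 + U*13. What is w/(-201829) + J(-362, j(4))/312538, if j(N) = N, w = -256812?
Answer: 80273398477/63079232002 ≈ 1.2726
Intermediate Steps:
J(d, U) = -3 + 13*U
w/(-201829) + J(-362, j(4))/312538 = -256812/(-201829) + (-3 + 13*4)/312538 = -256812*(-1/201829) + (-3 + 52)*(1/312538) = 256812/201829 + 49*(1/312538) = 256812/201829 + 49/312538 = 80273398477/63079232002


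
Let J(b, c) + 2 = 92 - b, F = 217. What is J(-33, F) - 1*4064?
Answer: -3941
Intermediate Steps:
J(b, c) = 90 - b (J(b, c) = -2 + (92 - b) = 90 - b)
J(-33, F) - 1*4064 = (90 - 1*(-33)) - 1*4064 = (90 + 33) - 4064 = 123 - 4064 = -3941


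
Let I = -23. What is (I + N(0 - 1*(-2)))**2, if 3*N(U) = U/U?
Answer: 4624/9 ≈ 513.78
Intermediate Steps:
N(U) = 1/3 (N(U) = (U/U)/3 = (1/3)*1 = 1/3)
(I + N(0 - 1*(-2)))**2 = (-23 + 1/3)**2 = (-68/3)**2 = 4624/9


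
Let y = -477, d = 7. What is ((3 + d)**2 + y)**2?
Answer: 142129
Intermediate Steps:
((3 + d)**2 + y)**2 = ((3 + 7)**2 - 477)**2 = (10**2 - 477)**2 = (100 - 477)**2 = (-377)**2 = 142129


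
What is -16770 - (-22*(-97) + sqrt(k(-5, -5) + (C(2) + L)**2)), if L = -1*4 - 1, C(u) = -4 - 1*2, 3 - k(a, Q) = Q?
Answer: -18904 - sqrt(129) ≈ -18915.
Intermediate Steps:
k(a, Q) = 3 - Q
C(u) = -6 (C(u) = -4 - 2 = -6)
L = -5 (L = -4 - 1 = -5)
-16770 - (-22*(-97) + sqrt(k(-5, -5) + (C(2) + L)**2)) = -16770 - (-22*(-97) + sqrt((3 - 1*(-5)) + (-6 - 5)**2)) = -16770 - (2134 + sqrt((3 + 5) + (-11)**2)) = -16770 - (2134 + sqrt(8 + 121)) = -16770 - (2134 + sqrt(129)) = -16770 + (-2134 - sqrt(129)) = -18904 - sqrt(129)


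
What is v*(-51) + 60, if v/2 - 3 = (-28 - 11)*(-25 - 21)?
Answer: -183234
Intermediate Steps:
v = 3594 (v = 6 + 2*((-28 - 11)*(-25 - 21)) = 6 + 2*(-39*(-46)) = 6 + 2*1794 = 6 + 3588 = 3594)
v*(-51) + 60 = 3594*(-51) + 60 = -183294 + 60 = -183234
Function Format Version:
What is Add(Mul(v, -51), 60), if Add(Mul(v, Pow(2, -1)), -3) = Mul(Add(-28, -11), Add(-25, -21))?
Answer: -183234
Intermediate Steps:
v = 3594 (v = Add(6, Mul(2, Mul(Add(-28, -11), Add(-25, -21)))) = Add(6, Mul(2, Mul(-39, -46))) = Add(6, Mul(2, 1794)) = Add(6, 3588) = 3594)
Add(Mul(v, -51), 60) = Add(Mul(3594, -51), 60) = Add(-183294, 60) = -183234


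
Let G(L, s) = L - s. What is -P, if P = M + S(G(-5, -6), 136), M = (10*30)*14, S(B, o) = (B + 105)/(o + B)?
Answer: -575506/137 ≈ -4200.8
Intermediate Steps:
S(B, o) = (105 + B)/(B + o)
M = 4200 (M = 300*14 = 4200)
P = 575506/137 (P = 4200 + (105 + (-5 - 1*(-6)))/((-5 - 1*(-6)) + 136) = 4200 + (105 + (-5 + 6))/((-5 + 6) + 136) = 4200 + (105 + 1)/(1 + 136) = 4200 + 106/137 = 575506/137 ≈ 4200.8)
-P = -1*575506/137 = -575506/137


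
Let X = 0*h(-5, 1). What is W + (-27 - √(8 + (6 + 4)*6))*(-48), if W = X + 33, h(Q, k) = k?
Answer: 1329 + 96*√17 ≈ 1724.8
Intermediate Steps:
X = 0 (X = 0*1 = 0)
W = 33 (W = 0 + 33 = 33)
W + (-27 - √(8 + (6 + 4)*6))*(-48) = 33 + (-27 - √(8 + (6 + 4)*6))*(-48) = 33 + (-27 - √(8 + 10*6))*(-48) = 33 + (-27 - √(8 + 60))*(-48) = 33 + (-27 - √68)*(-48) = 33 + (-27 - 2*√17)*(-48) = 33 + (1296 + 96*√17) = 1329 + 96*√17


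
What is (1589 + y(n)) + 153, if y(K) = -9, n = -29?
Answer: 1733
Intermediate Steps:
(1589 + y(n)) + 153 = (1589 - 9) + 153 = 1580 + 153 = 1733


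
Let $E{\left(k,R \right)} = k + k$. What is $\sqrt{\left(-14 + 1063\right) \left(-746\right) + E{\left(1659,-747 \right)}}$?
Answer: $2 i \sqrt{194809} \approx 882.74 i$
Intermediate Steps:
$E{\left(k,R \right)} = 2 k$
$\sqrt{\left(-14 + 1063\right) \left(-746\right) + E{\left(1659,-747 \right)}} = \sqrt{\left(-14 + 1063\right) \left(-746\right) + 2 \cdot 1659} = \sqrt{1049 \left(-746\right) + 3318} = \sqrt{-782554 + 3318} = \sqrt{-779236} = 2 i \sqrt{194809}$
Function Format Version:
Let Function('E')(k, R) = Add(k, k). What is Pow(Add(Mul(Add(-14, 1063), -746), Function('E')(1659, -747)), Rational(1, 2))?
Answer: Mul(2, I, Pow(194809, Rational(1, 2))) ≈ Mul(882.74, I)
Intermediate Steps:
Function('E')(k, R) = Mul(2, k)
Pow(Add(Mul(Add(-14, 1063), -746), Function('E')(1659, -747)), Rational(1, 2)) = Pow(Add(Mul(Add(-14, 1063), -746), Mul(2, 1659)), Rational(1, 2)) = Pow(Add(Mul(1049, -746), 3318), Rational(1, 2)) = Pow(Add(-782554, 3318), Rational(1, 2)) = Pow(-779236, Rational(1, 2)) = Mul(2, I, Pow(194809, Rational(1, 2)))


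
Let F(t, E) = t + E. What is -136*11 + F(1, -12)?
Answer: -1507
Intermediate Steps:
F(t, E) = E + t
-136*11 + F(1, -12) = -136*11 + (-12 + 1) = -1496 - 11 = -1507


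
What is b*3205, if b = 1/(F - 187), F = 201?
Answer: 3205/14 ≈ 228.93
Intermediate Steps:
b = 1/14 (b = 1/(201 - 187) = 1/14 ≈ 0.071429)
b*3205 = (1/14)*3205 = 3205/14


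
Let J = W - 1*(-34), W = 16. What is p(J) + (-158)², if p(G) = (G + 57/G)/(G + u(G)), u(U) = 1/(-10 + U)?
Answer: 249775048/10005 ≈ 24965.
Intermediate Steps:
J = 50 (J = 16 - 1*(-34) = 16 + 34 = 50)
p(G) = (G + 57/G)/(G + 1/(-10 + G))
p(J) + (-158)² = (-10 + 50)*(57 + 50²)/(50*(1 + 50*(-10 + 50))) + (-158)² = (1/50)*40*(57 + 2500)/(1 + 50*40) + 24964 = (1/50)*40*2557/(1 + 2000) + 24964 = (1/50)*40*2557/2001 + 24964 = (1/50)*(1/2001)*40*2557 + 24964 = 10228/10005 + 24964 = 249775048/10005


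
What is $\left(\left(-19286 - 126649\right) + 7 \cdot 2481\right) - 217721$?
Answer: $-346289$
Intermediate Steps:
$\left(\left(-19286 - 126649\right) + 7 \cdot 2481\right) - 217721 = \left(\left(-19286 - 126649\right) + 17367\right) - 217721 = \left(-145935 + 17367\right) - 217721 = -128568 - 217721 = -346289$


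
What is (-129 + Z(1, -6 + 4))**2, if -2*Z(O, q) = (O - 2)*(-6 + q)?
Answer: 17689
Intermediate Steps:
Z(O, q) = -(-6 + q)*(-2 + O)/2 (Z(O, q) = -(O - 2)*(-6 + q)/2 = -(-2 + O)*(-6 + q)/2 = -(-6 + q)*(-2 + O)/2)
(-129 + Z(1, -6 + 4))**2 = (-129 + (-6 + (-6 + 4) + 3*1 - 1/2*1*(-6 + 4)))**2 = (-129 + (-6 - 2 + 3 - 1/2*1*(-2)))**2 = (-129 + (-6 - 2 + 3 + 1))**2 = (-129 - 4)**2 = (-133)**2 = 17689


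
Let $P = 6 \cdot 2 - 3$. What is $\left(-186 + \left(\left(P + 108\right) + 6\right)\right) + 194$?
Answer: $131$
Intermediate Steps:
$P = 9$ ($P = 12 - 3 = 9$)
$\left(-186 + \left(\left(P + 108\right) + 6\right)\right) + 194 = \left(-186 + \left(\left(9 + 108\right) + 6\right)\right) + 194 = \left(-186 + \left(117 + 6\right)\right) + 194 = \left(-186 + 123\right) + 194 = -63 + 194 = 131$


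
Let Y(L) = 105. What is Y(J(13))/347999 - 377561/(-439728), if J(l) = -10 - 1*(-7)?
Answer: 131437021879/153024904272 ≈ 0.85893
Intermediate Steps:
J(l) = -3 (J(l) = -10 + 7 = -3)
Y(J(13))/347999 - 377561/(-439728) = 105/347999 - 377561/(-439728) = 105*(1/347999) - 377561*(-1/439728) = 105/347999 + 377561/439728 = 131437021879/153024904272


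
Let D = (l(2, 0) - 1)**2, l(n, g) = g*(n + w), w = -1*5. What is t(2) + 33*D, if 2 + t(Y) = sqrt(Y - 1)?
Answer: 32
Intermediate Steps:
w = -5
t(Y) = -2 + sqrt(-1 + Y) (t(Y) = -2 + sqrt(Y - 1) = -2 + sqrt(-1 + Y))
l(n, g) = g*(-5 + n) (l(n, g) = g*(n - 5) = g*(-5 + n))
D = 1 (D = (0*(-5 + 2) - 1)**2 = (0*(-3) - 1)**2 = (0 - 1)**2 = (-1)**2 = 1)
t(2) + 33*D = (-2 + sqrt(-1 + 2)) + 33*1 = (-2 + sqrt(1)) + 33 = (-2 + 1) + 33 = -1 + 33 = 32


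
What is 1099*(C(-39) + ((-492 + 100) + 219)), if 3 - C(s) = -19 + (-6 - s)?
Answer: -202216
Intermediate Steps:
C(s) = 28 + s (C(s) = 3 - (-19 + (-6 - s)) = 3 - (-25 - s) = 3 + (25 + s) = 28 + s)
1099*(C(-39) + ((-492 + 100) + 219)) = 1099*((28 - 39) + ((-492 + 100) + 219)) = 1099*(-11 + (-392 + 219)) = 1099*(-11 - 173) = 1099*(-184) = -202216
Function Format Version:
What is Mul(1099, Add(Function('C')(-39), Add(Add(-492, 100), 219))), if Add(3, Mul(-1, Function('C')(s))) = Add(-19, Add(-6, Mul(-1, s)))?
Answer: -202216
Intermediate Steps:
Function('C')(s) = Add(28, s) (Function('C')(s) = Add(3, Mul(-1, Add(-19, Add(-6, Mul(-1, s))))) = Add(3, Mul(-1, Add(-25, Mul(-1, s)))) = Add(3, Add(25, s)) = Add(28, s))
Mul(1099, Add(Function('C')(-39), Add(Add(-492, 100), 219))) = Mul(1099, Add(Add(28, -39), Add(Add(-492, 100), 219))) = Mul(1099, Add(-11, Add(-392, 219))) = Mul(1099, Add(-11, -173)) = Mul(1099, -184) = -202216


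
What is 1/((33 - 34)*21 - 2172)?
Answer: -1/2193 ≈ -0.00045600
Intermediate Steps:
1/((33 - 34)*21 - 2172) = 1/(-1*21 - 2172) = 1/(-21 - 2172) = 1/(-2193) = -1/2193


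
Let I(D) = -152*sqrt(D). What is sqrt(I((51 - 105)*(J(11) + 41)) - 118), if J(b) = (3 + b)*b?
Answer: sqrt(-118 - 1368*I*sqrt(130)) ≈ 87.977 - 88.646*I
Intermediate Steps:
J(b) = b*(3 + b)
sqrt(I((51 - 105)*(J(11) + 41)) - 118) = sqrt(-152*sqrt(51 - 105)*sqrt(11*(3 + 11) + 41) - 118) = sqrt(-152*3*I*sqrt(6)*sqrt(11*14 + 41) - 118) = sqrt(-152*3*I*sqrt(6)*sqrt(154 + 41) - 118) = sqrt(-152*9*I*sqrt(130) - 118) = sqrt(-1368*I*sqrt(130) - 118) = sqrt(-118 - 1368*I*sqrt(130))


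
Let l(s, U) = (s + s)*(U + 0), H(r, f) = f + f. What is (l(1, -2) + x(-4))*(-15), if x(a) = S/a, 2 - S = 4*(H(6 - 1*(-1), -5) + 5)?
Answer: 285/2 ≈ 142.50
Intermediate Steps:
H(r, f) = 2*f
S = 22 (S = 2 - 4*(2*(-5) + 5) = 2 - 4*(-10 + 5) = 2 - 4*(-5) = 2 - 1*(-20) = 2 + 20 = 22)
x(a) = 22/a
l(s, U) = 2*U*s (l(s, U) = (2*s)*U = 2*U*s)
(l(1, -2) + x(-4))*(-15) = (2*(-2)*1 + 22/(-4))*(-15) = (-4 + 22*(-1/4))*(-15) = (-4 - 11/2)*(-15) = -19/2*(-15) = 285/2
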